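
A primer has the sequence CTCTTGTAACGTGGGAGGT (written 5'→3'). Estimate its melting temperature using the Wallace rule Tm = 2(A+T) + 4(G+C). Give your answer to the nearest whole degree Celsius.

58°C

Base counts: A=3, T=6, G=7, C=3 (length 19).
Tm = 2·(3+6) + 4·(7+3) = 2·9 + 4·10 = 18 + 40 = 58°C.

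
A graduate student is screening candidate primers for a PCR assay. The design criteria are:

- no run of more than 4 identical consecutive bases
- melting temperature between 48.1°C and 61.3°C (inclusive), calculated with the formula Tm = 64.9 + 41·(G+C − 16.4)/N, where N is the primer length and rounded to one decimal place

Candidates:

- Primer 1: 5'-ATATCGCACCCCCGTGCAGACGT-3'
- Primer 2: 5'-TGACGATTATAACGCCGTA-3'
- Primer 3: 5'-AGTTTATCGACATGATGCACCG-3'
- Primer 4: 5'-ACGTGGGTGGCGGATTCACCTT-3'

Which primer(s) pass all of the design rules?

Primer 3 and Primer 4.

Primer 1 (23 nt, A=5 T=4 G=5 C=9): longest run = 5, exceeds 4 ✗; Tm = 64.9 + 41·(14 − 16.4)/23 = 60.6°C ✓ — fails.
Primer 2 (19 nt, A=6 T=5 G=4 C=4): longest run = 2 ✓; Tm = 64.9 + 41·(8 − 16.4)/19 = 46.8°C, outside 48.1–61.3°C ✗ — fails.
Primer 3 (22 nt, A=6 T=6 G=5 C=5): longest run = 3 ✓; Tm = 64.9 + 41·(10 − 16.4)/22 = 53.0°C ✓ — passes.
Primer 4 (22 nt, A=3 T=6 G=8 C=5): longest run = 3 ✓; Tm = 64.9 + 41·(13 − 16.4)/22 = 58.6°C ✓ — passes.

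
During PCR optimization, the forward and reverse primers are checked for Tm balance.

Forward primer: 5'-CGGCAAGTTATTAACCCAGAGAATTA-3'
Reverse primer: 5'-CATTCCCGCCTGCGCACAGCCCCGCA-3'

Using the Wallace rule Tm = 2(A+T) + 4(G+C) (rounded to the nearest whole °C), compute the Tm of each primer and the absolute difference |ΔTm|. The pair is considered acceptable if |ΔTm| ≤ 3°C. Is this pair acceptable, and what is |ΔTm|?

|ΔTm| = 18°C; the pair is not acceptable.

Forward: A=10 T=6 G=5 C=5 → Tm = 2·16 + 4·10 = 72°C.
Reverse: A=4 T=3 G=5 C=14 → Tm = 2·7 + 4·19 = 90°C.
|ΔTm| = |72 − 90| = 18°C, > 3°C.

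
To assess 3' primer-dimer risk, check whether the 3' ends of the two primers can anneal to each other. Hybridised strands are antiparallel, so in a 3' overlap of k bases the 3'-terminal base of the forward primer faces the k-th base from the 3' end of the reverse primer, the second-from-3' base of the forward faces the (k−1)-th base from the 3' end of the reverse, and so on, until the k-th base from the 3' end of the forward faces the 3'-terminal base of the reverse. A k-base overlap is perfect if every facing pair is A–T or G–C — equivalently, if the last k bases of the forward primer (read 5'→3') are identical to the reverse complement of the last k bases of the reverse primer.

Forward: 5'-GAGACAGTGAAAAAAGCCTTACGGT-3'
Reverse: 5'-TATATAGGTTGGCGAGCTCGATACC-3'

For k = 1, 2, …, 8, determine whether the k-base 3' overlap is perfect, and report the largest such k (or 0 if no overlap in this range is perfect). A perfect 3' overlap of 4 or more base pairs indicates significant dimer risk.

Longest perfect overlap: 3 complementary base pairs; below the dimer-risk threshold (threshold 4).

Last 8 bases (5'→3') — forward …CTTACGGT, reverse …TCGATACC.
Reverse complement of the reverse primer's last 8 bases: GGTATCGA; its first k bases are the reverse complement of the reverse primer's last k bases, so a perfect k-base overlap needs the forward primer's last k bases to equal them.
Comparing (forward last k vs required): k=1: T vs G ✗; k=2: GT vs GG ✗; k=3: GGT vs GGT ✓; k=4: CGGT vs GGTA ✗; k=5: ACGGT vs GGTAT ✗; k=6: TACGGT vs GGTATC ✗; k=7: TTACGGT vs GGTATCG ✗; k=8: CTTACGGT vs GGTATCGA ✗.
Only k = 3 is perfect, so the longest perfect 3' overlap is 3.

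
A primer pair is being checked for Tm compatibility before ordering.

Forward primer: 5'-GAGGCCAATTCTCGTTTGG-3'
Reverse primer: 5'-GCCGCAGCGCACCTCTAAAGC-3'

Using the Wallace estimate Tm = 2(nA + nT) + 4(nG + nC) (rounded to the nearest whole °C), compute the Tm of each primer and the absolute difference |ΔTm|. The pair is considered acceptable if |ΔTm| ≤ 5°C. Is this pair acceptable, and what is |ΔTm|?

Forward: A=3 T=6 G=6 C=4 → Tm = 2·9 + 4·10 = 58°C.
Reverse: A=5 T=2 G=5 C=9 → Tm = 2·7 + 4·14 = 70°C.
|ΔTm| = |58 − 70| = 12°C, > 5°C.

|ΔTm| = 12°C; the pair is not acceptable.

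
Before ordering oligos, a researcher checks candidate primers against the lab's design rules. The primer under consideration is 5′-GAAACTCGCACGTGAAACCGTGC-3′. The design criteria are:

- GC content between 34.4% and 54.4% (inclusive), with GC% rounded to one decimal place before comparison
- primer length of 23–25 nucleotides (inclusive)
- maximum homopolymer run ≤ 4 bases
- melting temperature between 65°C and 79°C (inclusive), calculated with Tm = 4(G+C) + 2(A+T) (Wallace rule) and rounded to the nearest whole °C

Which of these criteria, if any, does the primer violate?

Base counts: A=7, T=3, G=6, C=7 (length 23).
GC content: GC 13/23 = 56.5%, outside 34.4–54.4% ✗
length: length 23 ✓
homopolymer run: longest run = 3 ✓
Tm: Tm = 2·10 + 4·13 = 72°C ✓

Fails: GC content.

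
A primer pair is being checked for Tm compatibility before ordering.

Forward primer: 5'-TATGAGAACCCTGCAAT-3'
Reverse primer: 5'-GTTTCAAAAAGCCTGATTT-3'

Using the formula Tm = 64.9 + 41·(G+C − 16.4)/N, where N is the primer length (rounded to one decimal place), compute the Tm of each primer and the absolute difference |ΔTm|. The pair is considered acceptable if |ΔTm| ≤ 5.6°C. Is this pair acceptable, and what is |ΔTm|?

|ΔTm| = 0.3°C; the pair is acceptable.

Forward: G+C = 7, N = 17 → Tm = 64.9 + 41·(7 − 16.4)/17 = 42.2°C.
Reverse: G+C = 6, N = 19 → Tm = 64.9 + 41·(6 − 16.4)/19 = 42.5°C.
|ΔTm| = |42.2 − 42.5| = 0.3°C, ≤ 5.6°C.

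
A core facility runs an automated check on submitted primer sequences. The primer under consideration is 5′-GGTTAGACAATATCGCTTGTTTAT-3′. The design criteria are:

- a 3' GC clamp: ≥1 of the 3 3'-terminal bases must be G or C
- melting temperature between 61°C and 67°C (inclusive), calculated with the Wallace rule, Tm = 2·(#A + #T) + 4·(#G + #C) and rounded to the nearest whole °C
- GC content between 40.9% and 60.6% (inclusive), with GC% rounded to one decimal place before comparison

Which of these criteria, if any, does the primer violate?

Base counts: A=6, T=10, G=5, C=3 (length 24).
GC clamp: 3' end TAT has 0 G/C, need ≥1 ✗
Tm: Tm = 2·16 + 4·8 = 64°C ✓
GC content: GC 8/24 = 33.3%, outside 40.9–60.6% ✗

Fails: GC clamp, GC content.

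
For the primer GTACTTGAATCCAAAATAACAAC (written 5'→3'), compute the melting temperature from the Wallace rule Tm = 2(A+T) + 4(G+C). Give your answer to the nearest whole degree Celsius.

60°C

Base counts: A=11, T=5, G=2, C=5 (length 23).
Tm = 2·(11+5) + 4·(2+5) = 2·16 + 4·7 = 32 + 28 = 60°C.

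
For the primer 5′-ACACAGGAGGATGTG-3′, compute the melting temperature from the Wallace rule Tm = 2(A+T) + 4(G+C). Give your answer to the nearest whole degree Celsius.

46°C

Base counts: A=5, T=2, G=6, C=2 (length 15).
Tm = 2·(5+2) + 4·(6+2) = 2·7 + 4·8 = 14 + 32 = 46°C.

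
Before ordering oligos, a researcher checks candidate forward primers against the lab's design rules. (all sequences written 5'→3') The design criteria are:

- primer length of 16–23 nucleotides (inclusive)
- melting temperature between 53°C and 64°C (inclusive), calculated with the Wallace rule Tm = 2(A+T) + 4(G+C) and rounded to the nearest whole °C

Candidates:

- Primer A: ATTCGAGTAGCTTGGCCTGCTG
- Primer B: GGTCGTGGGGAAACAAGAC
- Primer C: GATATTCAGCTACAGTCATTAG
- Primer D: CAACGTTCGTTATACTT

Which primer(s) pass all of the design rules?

Primer A (22 nt, A=3 T=7 G=7 C=5): length 22 ✓; Tm = 2·10 + 4·12 = 68°C, outside 53–64°C ✗ — fails.
Primer B (19 nt, A=6 T=2 G=8 C=3): length 19 ✓; Tm = 2·8 + 4·11 = 60°C ✓ — passes.
Primer C (22 nt, A=7 T=7 G=4 C=4): length 22 ✓; Tm = 2·14 + 4·8 = 60°C ✓ — passes.
Primer D (17 nt, A=4 T=7 G=2 C=4): length 17 ✓; Tm = 2·11 + 4·6 = 46°C, outside 53–64°C ✗ — fails.

Primer B and Primer C.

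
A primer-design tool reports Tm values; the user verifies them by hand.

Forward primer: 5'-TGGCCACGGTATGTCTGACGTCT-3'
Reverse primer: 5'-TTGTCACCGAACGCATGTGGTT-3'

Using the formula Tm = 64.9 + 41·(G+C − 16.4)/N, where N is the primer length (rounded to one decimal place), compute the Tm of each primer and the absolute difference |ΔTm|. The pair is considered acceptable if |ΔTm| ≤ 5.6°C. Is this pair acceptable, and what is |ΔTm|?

|ΔTm| = 4.0°C; the pair is acceptable.

Forward: G+C = 13, N = 23 → Tm = 64.9 + 41·(13 − 16.4)/23 = 58.8°C.
Reverse: G+C = 11, N = 22 → Tm = 64.9 + 41·(11 − 16.4)/22 = 54.8°C.
|ΔTm| = |58.8 − 54.8| = 4.0°C, ≤ 5.6°C.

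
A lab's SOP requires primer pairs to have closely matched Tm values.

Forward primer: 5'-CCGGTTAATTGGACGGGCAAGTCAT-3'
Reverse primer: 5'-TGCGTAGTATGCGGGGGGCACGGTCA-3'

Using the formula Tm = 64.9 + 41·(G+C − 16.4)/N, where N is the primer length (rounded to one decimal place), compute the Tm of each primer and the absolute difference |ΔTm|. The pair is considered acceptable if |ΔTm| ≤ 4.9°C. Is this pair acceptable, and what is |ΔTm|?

Forward: G+C = 13, N = 25 → Tm = 64.9 + 41·(13 − 16.4)/25 = 59.3°C.
Reverse: G+C = 17, N = 26 → Tm = 64.9 + 41·(17 − 16.4)/26 = 65.8°C.
|ΔTm| = |59.3 − 65.8| = 6.5°C, > 4.9°C.

|ΔTm| = 6.5°C; the pair is not acceptable.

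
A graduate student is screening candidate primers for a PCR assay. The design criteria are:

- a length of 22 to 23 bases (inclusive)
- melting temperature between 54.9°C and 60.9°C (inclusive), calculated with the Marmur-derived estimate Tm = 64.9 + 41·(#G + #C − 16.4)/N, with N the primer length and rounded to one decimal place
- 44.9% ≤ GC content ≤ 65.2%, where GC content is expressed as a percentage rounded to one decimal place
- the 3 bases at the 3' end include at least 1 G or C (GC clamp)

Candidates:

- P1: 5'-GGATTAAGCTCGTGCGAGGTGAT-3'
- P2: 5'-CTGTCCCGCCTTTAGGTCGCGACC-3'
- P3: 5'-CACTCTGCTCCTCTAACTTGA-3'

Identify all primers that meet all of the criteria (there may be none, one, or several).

P1 only.

P1 (23 nt, A=5 T=6 G=9 C=3): length 23 ✓; Tm = 64.9 + 41·(12 − 16.4)/23 = 57.1°C ✓; GC 12/23 = 52.2% ✓; 3' end GAT has 1 G/C ✓ — passes.
P2 (24 nt, A=2 T=6 G=6 C=10): length 24, outside 22–23 ✗; Tm = 64.9 + 41·(16 − 16.4)/24 = 64.2°C, outside 54.9–60.9°C ✗; GC 16/24 = 66.7%, outside 44.9–65.2% ✗; 3' end ACC has 2 G/C ✓ — fails.
P3 (21 nt, A=4 T=7 G=2 C=8): length 21, outside 22–23 ✗; Tm = 64.9 + 41·(10 − 16.4)/21 = 52.4°C, outside 54.9–60.9°C ✗; GC 10/21 = 47.6% ✓; 3' end TGA has 1 G/C ✓ — fails.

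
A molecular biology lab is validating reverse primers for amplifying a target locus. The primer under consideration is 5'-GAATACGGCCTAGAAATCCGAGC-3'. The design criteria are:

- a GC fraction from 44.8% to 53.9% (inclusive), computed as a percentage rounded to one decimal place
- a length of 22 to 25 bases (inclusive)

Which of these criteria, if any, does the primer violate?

Base counts: A=8, T=3, G=6, C=6 (length 23).
GC content: GC 12/23 = 52.2% ✓
length: length 23 ✓

Meets all criteria.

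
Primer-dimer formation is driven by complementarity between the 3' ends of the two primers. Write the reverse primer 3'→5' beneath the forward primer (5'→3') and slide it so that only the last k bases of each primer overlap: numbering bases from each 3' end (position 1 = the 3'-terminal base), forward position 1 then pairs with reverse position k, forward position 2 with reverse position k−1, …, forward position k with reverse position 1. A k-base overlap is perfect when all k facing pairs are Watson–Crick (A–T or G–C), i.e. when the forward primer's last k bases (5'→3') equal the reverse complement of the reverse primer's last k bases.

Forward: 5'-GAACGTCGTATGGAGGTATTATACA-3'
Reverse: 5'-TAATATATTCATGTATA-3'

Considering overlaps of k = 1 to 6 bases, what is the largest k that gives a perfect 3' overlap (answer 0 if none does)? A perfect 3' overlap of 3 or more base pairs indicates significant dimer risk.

Last 6 bases (5'→3') — forward …TATACA, reverse …TGTATA.
Reverse complement of the reverse primer's last 6 bases: TATACA; its first k bases are the reverse complement of the reverse primer's last k bases, so a perfect k-base overlap needs the forward primer's last k bases to equal them.
Comparing (forward last k vs required): k=1: A vs T ✗; k=2: CA vs TA ✗; k=3: ACA vs TAT ✗; k=4: TACA vs TATA ✗; k=5: ATACA vs TATAC ✗; k=6: TATACA vs TATACA ✓.
Only k = 6 is perfect, so the longest perfect 3' overlap is 6.

Longest perfect overlap: 6 complementary base pairs; significant dimer risk (threshold 3).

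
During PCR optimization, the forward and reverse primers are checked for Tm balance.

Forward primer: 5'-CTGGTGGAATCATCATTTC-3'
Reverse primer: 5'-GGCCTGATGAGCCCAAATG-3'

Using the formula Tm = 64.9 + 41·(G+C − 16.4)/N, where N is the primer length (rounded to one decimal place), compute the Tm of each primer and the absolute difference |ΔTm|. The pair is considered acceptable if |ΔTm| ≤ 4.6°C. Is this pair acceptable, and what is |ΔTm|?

Forward: G+C = 8, N = 19 → Tm = 64.9 + 41·(8 − 16.4)/19 = 46.8°C.
Reverse: G+C = 11, N = 19 → Tm = 64.9 + 41·(11 − 16.4)/19 = 53.2°C.
|ΔTm| = |46.8 − 53.2| = 6.4°C, > 4.6°C.

|ΔTm| = 6.4°C; the pair is not acceptable.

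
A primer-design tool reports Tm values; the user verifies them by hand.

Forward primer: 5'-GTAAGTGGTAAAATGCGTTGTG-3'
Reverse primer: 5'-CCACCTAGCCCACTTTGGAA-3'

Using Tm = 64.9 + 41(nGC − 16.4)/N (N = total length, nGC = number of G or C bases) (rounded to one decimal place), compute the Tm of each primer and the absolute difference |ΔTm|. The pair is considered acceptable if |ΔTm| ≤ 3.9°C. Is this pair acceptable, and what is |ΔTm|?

Forward: G+C = 9, N = 22 → Tm = 64.9 + 41·(9 − 16.4)/22 = 51.1°C.
Reverse: G+C = 11, N = 20 → Tm = 64.9 + 41·(11 − 16.4)/20 = 53.8°C.
|ΔTm| = |51.1 − 53.8| = 2.7°C, ≤ 3.9°C.

|ΔTm| = 2.7°C; the pair is acceptable.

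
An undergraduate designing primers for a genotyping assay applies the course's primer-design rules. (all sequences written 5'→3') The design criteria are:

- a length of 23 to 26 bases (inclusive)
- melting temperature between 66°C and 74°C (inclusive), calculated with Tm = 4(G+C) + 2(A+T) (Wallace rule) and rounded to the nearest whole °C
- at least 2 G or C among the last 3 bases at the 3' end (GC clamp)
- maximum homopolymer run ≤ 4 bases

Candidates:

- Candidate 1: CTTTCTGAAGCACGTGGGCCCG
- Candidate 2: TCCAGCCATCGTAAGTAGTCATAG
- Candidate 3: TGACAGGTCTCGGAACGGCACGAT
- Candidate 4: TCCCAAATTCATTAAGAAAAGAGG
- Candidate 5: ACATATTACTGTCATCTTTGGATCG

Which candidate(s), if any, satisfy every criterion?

Candidate 5 only.

Candidate 1 (22 nt, A=3 T=5 G=7 C=7): length 22, outside 23–26 ✗; Tm = 2·8 + 4·14 = 72°C ✓; 3' end CCG has 3 G/C ✓; longest run = 3 ✓ — fails.
Candidate 2 (24 nt, A=7 T=6 G=5 C=6): length 24 ✓; Tm = 2·13 + 4·11 = 70°C ✓; 3' end TAG has 1 G/C, need ≥2 ✗; longest run = 2 ✓ — fails.
Candidate 3 (24 nt, A=6 T=4 G=8 C=6): length 24 ✓; Tm = 2·10 + 4·14 = 76°C, outside 66–74°C ✗; 3' end GAT has 1 G/C, need ≥2 ✗; longest run = 2 ✓ — fails.
Candidate 4 (24 nt, A=11 T=5 G=4 C=4): length 24 ✓; Tm = 2·16 + 4·8 = 64°C, outside 66–74°C ✗; 3' end AGG has 2 G/C ✓; longest run = 4 ✓ — fails.
Candidate 5 (25 nt, A=6 T=10 G=4 C=5): length 25 ✓; Tm = 2·16 + 4·9 = 68°C ✓; 3' end TCG has 2 G/C ✓; longest run = 3 ✓ — passes.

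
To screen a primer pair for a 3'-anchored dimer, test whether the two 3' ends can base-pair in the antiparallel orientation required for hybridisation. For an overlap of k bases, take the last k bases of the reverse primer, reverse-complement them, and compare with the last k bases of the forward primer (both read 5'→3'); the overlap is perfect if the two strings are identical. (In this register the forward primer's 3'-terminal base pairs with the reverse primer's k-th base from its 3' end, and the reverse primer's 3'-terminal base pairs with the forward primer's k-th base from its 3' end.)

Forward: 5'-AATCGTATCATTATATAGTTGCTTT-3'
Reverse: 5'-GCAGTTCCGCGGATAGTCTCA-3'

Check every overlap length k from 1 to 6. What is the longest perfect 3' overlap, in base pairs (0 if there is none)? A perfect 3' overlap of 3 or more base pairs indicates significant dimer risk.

Last 6 bases (5'→3') — forward …TGCTTT, reverse …GTCTCA.
Reverse complement of the reverse primer's last 6 bases: TGAGAC; its first k bases are the reverse complement of the reverse primer's last k bases, so a perfect k-base overlap needs the forward primer's last k bases to equal them.
Comparing (forward last k vs required): k=1: T vs T ✓; k=2: TT vs TG ✗; k=3: TTT vs TGA ✗; k=4: CTTT vs TGAG ✗; k=5: GCTTT vs TGAGA ✗; k=6: TGCTTT vs TGAGAC ✗.
Only k = 1 is perfect, so the longest perfect 3' overlap is 1.

Longest perfect overlap: 1 complementary base pair; below the dimer-risk threshold (threshold 3).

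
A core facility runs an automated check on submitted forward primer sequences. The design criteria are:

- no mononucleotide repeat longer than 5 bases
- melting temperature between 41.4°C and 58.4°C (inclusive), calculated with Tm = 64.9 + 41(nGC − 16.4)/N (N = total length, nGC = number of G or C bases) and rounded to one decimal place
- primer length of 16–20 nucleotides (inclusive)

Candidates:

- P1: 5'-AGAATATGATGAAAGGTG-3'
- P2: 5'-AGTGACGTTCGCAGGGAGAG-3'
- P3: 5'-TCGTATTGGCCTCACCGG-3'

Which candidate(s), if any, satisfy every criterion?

P1 (18 nt, A=8 T=4 G=6 C=0): longest run = 3 ✓; Tm = 64.9 + 41·(6 − 16.4)/18 = 41.2°C, outside 41.4–58.4°C ✗; length 18 ✓ — fails.
P2 (20 nt, A=5 T=3 G=9 C=3): longest run = 3 ✓; Tm = 64.9 + 41·(12 − 16.4)/20 = 55.9°C ✓; length 20 ✓ — passes.
P3 (18 nt, A=2 T=5 G=5 C=6): longest run = 2 ✓; Tm = 64.9 + 41·(11 − 16.4)/18 = 52.6°C ✓; length 18 ✓ — passes.

P2 and P3.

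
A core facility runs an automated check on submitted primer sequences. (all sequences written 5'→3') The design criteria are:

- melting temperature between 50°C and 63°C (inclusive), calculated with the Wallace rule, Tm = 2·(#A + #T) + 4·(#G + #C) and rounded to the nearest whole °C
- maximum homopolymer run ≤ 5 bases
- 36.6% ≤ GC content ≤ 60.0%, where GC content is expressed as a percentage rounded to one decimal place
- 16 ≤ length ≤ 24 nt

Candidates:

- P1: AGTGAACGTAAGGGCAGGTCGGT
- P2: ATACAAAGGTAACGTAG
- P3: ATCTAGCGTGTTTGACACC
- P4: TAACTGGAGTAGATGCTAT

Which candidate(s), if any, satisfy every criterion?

P1 (23 nt, A=6 T=4 G=10 C=3): Tm = 2·10 + 4·13 = 72°C, outside 50–63°C ✗; longest run = 3 ✓; GC 13/23 = 56.5% ✓; length 23 ✓ — fails.
P2 (17 nt, A=8 T=3 G=4 C=2): Tm = 2·11 + 4·6 = 46°C, outside 50–63°C ✗; longest run = 3 ✓; GC 6/17 = 35.3%, outside 36.6–60.0% ✗; length 17 ✓ — fails.
P3 (19 nt, A=4 T=6 G=4 C=5): Tm = 2·10 + 4·9 = 56°C ✓; longest run = 3 ✓; GC 9/19 = 47.4% ✓; length 19 ✓ — passes.
P4 (19 nt, A=6 T=6 G=5 C=2): Tm = 2·12 + 4·7 = 52°C ✓; longest run = 2 ✓; GC 7/19 = 36.8% ✓; length 19 ✓ — passes.

P3 and P4.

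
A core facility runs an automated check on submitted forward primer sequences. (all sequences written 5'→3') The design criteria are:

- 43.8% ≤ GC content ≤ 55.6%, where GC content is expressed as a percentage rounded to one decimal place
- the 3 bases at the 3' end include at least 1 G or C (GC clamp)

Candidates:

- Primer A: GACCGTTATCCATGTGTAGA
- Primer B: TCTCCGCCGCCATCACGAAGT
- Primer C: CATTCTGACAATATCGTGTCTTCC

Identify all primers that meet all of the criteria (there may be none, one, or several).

Primer A (20 nt, A=5 T=6 G=5 C=4): GC 9/20 = 45.0% ✓; 3' end AGA has 1 G/C ✓ — passes.
Primer B (21 nt, A=4 T=4 G=4 C=9): GC 13/21 = 61.9%, outside 43.8–55.6% ✗; 3' end AGT has 1 G/C ✓ — fails.
Primer C (24 nt, A=5 T=9 G=3 C=7): GC 10/24 = 41.7%, outside 43.8–55.6% ✗; 3' end TCC has 2 G/C ✓ — fails.

Primer A only.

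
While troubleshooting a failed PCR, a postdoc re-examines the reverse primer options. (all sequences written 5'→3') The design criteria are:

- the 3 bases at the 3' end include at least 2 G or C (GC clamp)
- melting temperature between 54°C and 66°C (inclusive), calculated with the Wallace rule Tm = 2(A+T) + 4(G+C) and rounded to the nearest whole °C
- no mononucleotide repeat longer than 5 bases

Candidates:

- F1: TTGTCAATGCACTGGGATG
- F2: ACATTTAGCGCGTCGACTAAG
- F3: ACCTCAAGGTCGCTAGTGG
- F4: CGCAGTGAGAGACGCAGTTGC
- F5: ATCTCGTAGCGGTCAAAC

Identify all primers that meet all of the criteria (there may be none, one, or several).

F3 only.

F1 (19 nt, A=4 T=6 G=6 C=3): 3' end ATG has 1 G/C, need ≥2 ✗; Tm = 2·10 + 4·9 = 56°C ✓; longest run = 3 ✓ — fails.
F2 (21 nt, A=6 T=5 G=5 C=5): 3' end AAG has 1 G/C, need ≥2 ✗; Tm = 2·11 + 4·10 = 62°C ✓; longest run = 3 ✓ — fails.
F3 (19 nt, A=4 T=4 G=6 C=5): 3' end TGG has 2 G/C ✓; Tm = 2·8 + 4·11 = 60°C ✓; longest run = 2 ✓ — passes.
F4 (21 nt, A=5 T=3 G=8 C=5): 3' end TGC has 2 G/C ✓; Tm = 2·8 + 4·13 = 68°C, outside 54–66°C ✗; longest run = 2 ✓ — fails.
F5 (18 nt, A=5 T=4 G=4 C=5): 3' end AAC has 1 G/C, need ≥2 ✗; Tm = 2·9 + 4·9 = 54°C ✓; longest run = 3 ✓ — fails.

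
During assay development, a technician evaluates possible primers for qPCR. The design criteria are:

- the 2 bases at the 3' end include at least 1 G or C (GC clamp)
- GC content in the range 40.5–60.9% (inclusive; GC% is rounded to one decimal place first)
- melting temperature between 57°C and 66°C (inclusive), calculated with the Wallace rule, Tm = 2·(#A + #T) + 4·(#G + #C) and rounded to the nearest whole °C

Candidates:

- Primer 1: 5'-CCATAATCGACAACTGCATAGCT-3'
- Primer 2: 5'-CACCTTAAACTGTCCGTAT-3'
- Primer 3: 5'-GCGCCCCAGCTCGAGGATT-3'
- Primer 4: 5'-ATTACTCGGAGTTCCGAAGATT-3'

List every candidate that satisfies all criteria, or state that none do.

Primer 1 only.

Primer 1 (23 nt, A=8 T=5 G=3 C=7): 3' end CT has 1 G/C ✓; GC 10/23 = 43.5% ✓; Tm = 2·13 + 4·10 = 66°C ✓ — passes.
Primer 2 (19 nt, A=5 T=6 G=2 C=6): 3' end AT has 0 G/C, need ≥1 ✗; GC 8/19 = 42.1% ✓; Tm = 2·11 + 4·8 = 54°C, outside 57–66°C ✗ — fails.
Primer 3 (19 nt, A=3 T=3 G=6 C=7): 3' end TT has 0 G/C, need ≥1 ✗; GC 13/19 = 68.4%, outside 40.5–60.9% ✗; Tm = 2·6 + 4·13 = 64°C ✓ — fails.
Primer 4 (22 nt, A=6 T=7 G=5 C=4): 3' end TT has 0 G/C, need ≥1 ✗; GC 9/22 = 40.9% ✓; Tm = 2·13 + 4·9 = 62°C ✓ — fails.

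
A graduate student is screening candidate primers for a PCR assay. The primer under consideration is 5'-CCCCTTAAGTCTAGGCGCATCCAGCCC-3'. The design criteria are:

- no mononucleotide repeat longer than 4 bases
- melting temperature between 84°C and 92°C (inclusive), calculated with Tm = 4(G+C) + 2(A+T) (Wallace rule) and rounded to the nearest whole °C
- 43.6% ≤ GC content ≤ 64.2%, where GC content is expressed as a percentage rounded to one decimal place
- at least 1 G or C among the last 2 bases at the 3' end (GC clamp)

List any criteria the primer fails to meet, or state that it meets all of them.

Base counts: A=5, T=5, G=5, C=12 (length 27).
homopolymer run: longest run = 4 ✓
Tm: Tm = 2·10 + 4·17 = 88°C ✓
GC content: GC 17/27 = 63.0% ✓
GC clamp: 3' end CC has 2 G/C ✓

Meets all criteria.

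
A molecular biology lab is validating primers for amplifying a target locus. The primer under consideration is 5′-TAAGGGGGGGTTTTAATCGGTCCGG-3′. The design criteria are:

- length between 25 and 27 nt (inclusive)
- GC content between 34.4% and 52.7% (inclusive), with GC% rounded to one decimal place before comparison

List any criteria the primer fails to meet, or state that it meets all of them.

Base counts: A=4, T=7, G=11, C=3 (length 25).
length: length 25 ✓
GC content: GC 14/25 = 56.0%, outside 34.4–52.7% ✗

Fails: GC content.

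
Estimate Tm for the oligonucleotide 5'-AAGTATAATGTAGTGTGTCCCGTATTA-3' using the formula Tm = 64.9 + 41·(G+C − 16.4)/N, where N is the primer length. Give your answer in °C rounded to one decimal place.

53.7°C

Base counts: A=8, T=10, G=6, C=3; G+C = 9, N = 27.
Tm = 64.9 + 41·(9 − 16.4)/27 = 64.9 + -303.40/27 = 53.7°C.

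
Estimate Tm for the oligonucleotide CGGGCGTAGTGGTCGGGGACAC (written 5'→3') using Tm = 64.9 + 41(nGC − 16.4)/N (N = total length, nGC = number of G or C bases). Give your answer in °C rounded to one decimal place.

Base counts: A=3, T=3, G=11, C=5; G+C = 16, N = 22.
Tm = 64.9 + 41·(16 − 16.4)/22 = 64.9 + -16.40/22 = 64.2°C.

64.2°C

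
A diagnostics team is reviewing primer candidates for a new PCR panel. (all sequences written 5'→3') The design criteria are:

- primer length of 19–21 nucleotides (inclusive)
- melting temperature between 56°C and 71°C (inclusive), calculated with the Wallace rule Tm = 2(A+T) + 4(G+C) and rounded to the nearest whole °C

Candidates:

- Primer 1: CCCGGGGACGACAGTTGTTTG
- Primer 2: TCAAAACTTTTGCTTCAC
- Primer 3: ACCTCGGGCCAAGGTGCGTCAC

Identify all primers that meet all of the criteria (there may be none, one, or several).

Primer 1 only.

Primer 1 (21 nt, A=3 T=5 G=8 C=5): length 21 ✓; Tm = 2·8 + 4·13 = 68°C ✓ — passes.
Primer 2 (18 nt, A=5 T=7 G=1 C=5): length 18, outside 19–21 ✗; Tm = 2·12 + 4·6 = 48°C, outside 56–71°C ✗ — fails.
Primer 3 (22 nt, A=4 T=3 G=7 C=8): length 22, outside 19–21 ✗; Tm = 2·7 + 4·15 = 74°C, outside 56–71°C ✗ — fails.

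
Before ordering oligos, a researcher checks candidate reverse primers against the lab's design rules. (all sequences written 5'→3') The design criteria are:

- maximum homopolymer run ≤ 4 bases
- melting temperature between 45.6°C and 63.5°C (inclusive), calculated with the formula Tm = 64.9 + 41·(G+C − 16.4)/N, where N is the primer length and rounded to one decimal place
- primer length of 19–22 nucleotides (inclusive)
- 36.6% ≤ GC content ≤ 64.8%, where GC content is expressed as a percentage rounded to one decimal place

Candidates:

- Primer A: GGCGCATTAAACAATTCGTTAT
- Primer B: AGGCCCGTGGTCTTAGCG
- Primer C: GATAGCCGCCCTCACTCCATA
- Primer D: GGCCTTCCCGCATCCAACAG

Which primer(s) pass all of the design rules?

Primer A (22 nt, A=7 T=7 G=4 C=4): longest run = 3 ✓; Tm = 64.9 + 41·(8 − 16.4)/22 = 49.2°C ✓; length 22 ✓; GC 8/22 = 36.4%, outside 36.6–64.8% ✗ — fails.
Primer B (18 nt, A=2 T=4 G=7 C=5): longest run = 3 ✓; Tm = 64.9 + 41·(12 − 16.4)/18 = 54.9°C ✓; length 18, outside 19–22 ✗; GC 12/18 = 66.7%, outside 36.6–64.8% ✗ — fails.
Primer C (21 nt, A=5 T=4 G=3 C=9): longest run = 3 ✓; Tm = 64.9 + 41·(12 − 16.4)/21 = 56.3°C ✓; length 21 ✓; GC 12/21 = 57.1% ✓ — passes.
Primer D (20 nt, A=4 T=3 G=4 C=9): longest run = 3 ✓; Tm = 64.9 + 41·(13 − 16.4)/20 = 57.9°C ✓; length 20 ✓; GC 13/20 = 65.0%, outside 36.6–64.8% ✗ — fails.

Primer C only.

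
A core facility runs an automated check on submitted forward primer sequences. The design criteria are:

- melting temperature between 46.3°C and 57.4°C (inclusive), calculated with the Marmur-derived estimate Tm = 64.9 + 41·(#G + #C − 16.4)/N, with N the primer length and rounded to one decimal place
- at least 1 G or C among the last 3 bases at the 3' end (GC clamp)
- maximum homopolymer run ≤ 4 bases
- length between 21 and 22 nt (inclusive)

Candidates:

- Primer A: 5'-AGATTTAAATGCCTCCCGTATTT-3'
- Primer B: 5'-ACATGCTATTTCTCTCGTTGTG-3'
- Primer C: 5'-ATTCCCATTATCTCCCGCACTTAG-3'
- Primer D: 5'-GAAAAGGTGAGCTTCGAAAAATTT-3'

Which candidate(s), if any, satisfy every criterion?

Primer B only.

Primer A (23 nt, A=6 T=9 G=3 C=5): Tm = 64.9 + 41·(8 − 16.4)/23 = 49.9°C ✓; 3' end TTT has 0 G/C, need ≥1 ✗; longest run = 3 ✓; length 23, outside 21–22 ✗ — fails.
Primer B (22 nt, A=3 T=10 G=4 C=5): Tm = 64.9 + 41·(9 − 16.4)/22 = 51.1°C ✓; 3' end GTG has 2 G/C ✓; longest run = 3 ✓; length 22 ✓ — passes.
Primer C (24 nt, A=5 T=8 G=2 C=9): Tm = 64.9 + 41·(11 − 16.4)/24 = 55.7°C ✓; 3' end TAG has 1 G/C ✓; longest run = 3 ✓; length 24, outside 21–22 ✗ — fails.
Primer D (24 nt, A=10 T=6 G=6 C=2): Tm = 64.9 + 41·(8 − 16.4)/24 = 50.6°C ✓; 3' end TTT has 0 G/C, need ≥1 ✗; longest run = 5, exceeds 4 ✗; length 24, outside 21–22 ✗ — fails.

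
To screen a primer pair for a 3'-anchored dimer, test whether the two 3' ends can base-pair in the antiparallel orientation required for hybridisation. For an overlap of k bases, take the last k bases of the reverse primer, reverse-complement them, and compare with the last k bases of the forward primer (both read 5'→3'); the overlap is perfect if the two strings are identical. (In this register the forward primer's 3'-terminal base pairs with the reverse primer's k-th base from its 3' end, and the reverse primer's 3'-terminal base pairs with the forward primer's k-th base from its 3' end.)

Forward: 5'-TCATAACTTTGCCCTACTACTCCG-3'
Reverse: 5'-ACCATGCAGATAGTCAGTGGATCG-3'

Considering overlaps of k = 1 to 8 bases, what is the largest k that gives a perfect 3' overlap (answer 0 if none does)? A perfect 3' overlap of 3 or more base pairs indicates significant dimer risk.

Last 8 bases (5'→3') — forward …CTACTCCG, reverse …GTGGATCG.
Reverse complement of the reverse primer's last 8 bases: CGATCCAC; its first k bases are the reverse complement of the reverse primer's last k bases, so a perfect k-base overlap needs the forward primer's last k bases to equal them.
Comparing (forward last k vs required): k=1: G vs C ✗; k=2: CG vs CG ✓; k=3: CCG vs CGA ✗; k=4: TCCG vs CGAT ✗; k=5: CTCCG vs CGATC ✗; k=6: ACTCCG vs CGATCC ✗; k=7: TACTCCG vs CGATCCA ✗; k=8: CTACTCCG vs CGATCCAC ✗.
Only k = 2 is perfect, so the longest perfect 3' overlap is 2.

Longest perfect overlap: 2 complementary base pairs; below the dimer-risk threshold (threshold 3).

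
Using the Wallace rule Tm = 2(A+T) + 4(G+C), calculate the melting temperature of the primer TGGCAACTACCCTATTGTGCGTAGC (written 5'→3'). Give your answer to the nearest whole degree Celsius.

Base counts: A=5, T=7, G=6, C=7 (length 25).
Tm = 2·(5+7) + 4·(6+7) = 2·12 + 4·13 = 24 + 52 = 76°C.

76°C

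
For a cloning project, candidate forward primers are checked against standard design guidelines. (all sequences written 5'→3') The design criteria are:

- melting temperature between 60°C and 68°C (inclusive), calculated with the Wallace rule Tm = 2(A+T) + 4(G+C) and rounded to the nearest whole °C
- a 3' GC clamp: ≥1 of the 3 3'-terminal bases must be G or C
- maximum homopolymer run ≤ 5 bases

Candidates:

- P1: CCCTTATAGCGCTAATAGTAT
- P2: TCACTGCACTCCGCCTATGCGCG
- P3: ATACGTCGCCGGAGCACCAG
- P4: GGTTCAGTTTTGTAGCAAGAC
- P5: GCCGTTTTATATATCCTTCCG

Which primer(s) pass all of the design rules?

P1 (21 nt, A=6 T=7 G=3 C=5): Tm = 2·13 + 4·8 = 58°C, outside 60–68°C ✗; 3' end TAT has 0 G/C, need ≥1 ✗; longest run = 3 ✓ — fails.
P2 (23 nt, A=3 T=5 G=5 C=10): Tm = 2·8 + 4·15 = 76°C, outside 60–68°C ✗; 3' end GCG has 3 G/C ✓; longest run = 2 ✓ — fails.
P3 (20 nt, A=5 T=2 G=6 C=7): Tm = 2·7 + 4·13 = 66°C ✓; 3' end CAG has 2 G/C ✓; longest run = 2 ✓ — passes.
P4 (21 nt, A=5 T=7 G=6 C=3): Tm = 2·12 + 4·9 = 60°C ✓; 3' end GAC has 2 G/C ✓; longest run = 4 ✓ — passes.
P5 (21 nt, A=3 T=9 G=3 C=6): Tm = 2·12 + 4·9 = 60°C ✓; 3' end CCG has 3 G/C ✓; longest run = 4 ✓ — passes.

P3, P4 and P5.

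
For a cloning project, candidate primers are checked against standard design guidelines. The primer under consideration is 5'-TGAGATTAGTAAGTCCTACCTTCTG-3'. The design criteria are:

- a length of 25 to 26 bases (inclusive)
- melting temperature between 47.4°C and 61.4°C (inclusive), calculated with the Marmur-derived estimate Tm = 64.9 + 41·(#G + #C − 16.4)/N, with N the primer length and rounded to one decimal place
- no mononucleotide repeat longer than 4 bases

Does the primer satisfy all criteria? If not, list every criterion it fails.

Base counts: A=6, T=9, G=5, C=5 (length 25).
length: length 25 ✓
Tm: Tm = 64.9 + 41·(10 − 16.4)/25 = 54.4°C ✓
homopolymer run: longest run = 2 ✓

Meets all criteria.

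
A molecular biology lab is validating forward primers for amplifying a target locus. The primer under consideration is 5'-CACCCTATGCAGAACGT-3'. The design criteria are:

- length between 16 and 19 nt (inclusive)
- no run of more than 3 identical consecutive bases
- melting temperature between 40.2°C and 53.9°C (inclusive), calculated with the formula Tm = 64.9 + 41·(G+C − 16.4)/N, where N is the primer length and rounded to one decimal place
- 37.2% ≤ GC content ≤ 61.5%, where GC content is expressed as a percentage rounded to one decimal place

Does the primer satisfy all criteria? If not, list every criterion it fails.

Base counts: A=5, T=3, G=3, C=6 (length 17).
length: length 17 ✓
homopolymer run: longest run = 3 ✓
Tm: Tm = 64.9 + 41·(9 − 16.4)/17 = 47.1°C ✓
GC content: GC 9/17 = 52.9% ✓

Meets all criteria.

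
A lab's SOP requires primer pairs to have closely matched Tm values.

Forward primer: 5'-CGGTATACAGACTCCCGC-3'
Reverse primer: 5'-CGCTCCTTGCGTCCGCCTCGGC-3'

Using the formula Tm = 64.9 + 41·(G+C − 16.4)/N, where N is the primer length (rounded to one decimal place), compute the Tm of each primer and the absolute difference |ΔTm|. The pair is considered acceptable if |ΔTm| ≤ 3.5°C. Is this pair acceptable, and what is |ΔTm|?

Forward: G+C = 11, N = 18 → Tm = 64.9 + 41·(11 − 16.4)/18 = 52.6°C.
Reverse: G+C = 17, N = 22 → Tm = 64.9 + 41·(17 − 16.4)/22 = 66.0°C.
|ΔTm| = |52.6 − 66.0| = 13.4°C, > 3.5°C.

|ΔTm| = 13.4°C; the pair is not acceptable.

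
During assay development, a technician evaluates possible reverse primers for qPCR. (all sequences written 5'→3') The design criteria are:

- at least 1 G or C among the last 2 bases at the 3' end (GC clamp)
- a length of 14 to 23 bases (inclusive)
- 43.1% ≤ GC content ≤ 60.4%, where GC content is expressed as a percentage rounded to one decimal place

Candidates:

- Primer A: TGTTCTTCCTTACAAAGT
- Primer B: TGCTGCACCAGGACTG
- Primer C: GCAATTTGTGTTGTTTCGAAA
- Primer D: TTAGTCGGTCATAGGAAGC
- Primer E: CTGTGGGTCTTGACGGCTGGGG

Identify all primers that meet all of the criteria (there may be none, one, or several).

Primer D only.

Primer A (18 nt, A=4 T=8 G=2 C=4): 3' end GT has 1 G/C ✓; length 18 ✓; GC 6/18 = 33.3%, outside 43.1–60.4% ✗ — fails.
Primer B (16 nt, A=3 T=3 G=5 C=5): 3' end TG has 1 G/C ✓; length 16 ✓; GC 10/16 = 62.5%, outside 43.1–60.4% ✗ — fails.
Primer C (21 nt, A=5 T=9 G=5 C=2): 3' end AA has 0 G/C, need ≥1 ✗; length 21 ✓; GC 7/21 = 33.3%, outside 43.1–60.4% ✗ — fails.
Primer D (19 nt, A=5 T=5 G=6 C=3): 3' end GC has 2 G/C ✓; length 19 ✓; GC 9/19 = 47.4% ✓ — passes.
Primer E (22 nt, A=1 T=6 G=11 C=4): 3' end GG has 2 G/C ✓; length 22 ✓; GC 15/22 = 68.2%, outside 43.1–60.4% ✗ — fails.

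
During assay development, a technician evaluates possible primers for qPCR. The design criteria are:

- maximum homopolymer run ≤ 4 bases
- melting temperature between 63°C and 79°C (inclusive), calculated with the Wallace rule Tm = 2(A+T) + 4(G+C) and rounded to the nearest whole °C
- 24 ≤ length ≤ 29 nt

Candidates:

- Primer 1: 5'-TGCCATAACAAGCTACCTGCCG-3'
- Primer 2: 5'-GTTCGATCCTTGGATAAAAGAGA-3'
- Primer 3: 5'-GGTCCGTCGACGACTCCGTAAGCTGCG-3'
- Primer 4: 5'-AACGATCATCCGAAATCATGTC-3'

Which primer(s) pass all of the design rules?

None of the candidates satisfy all criteria.

Primer 1 (22 nt, A=6 T=4 G=4 C=8): longest run = 2 ✓; Tm = 2·10 + 4·12 = 68°C ✓; length 22, outside 24–29 ✗ — fails.
Primer 2 (23 nt, A=8 T=6 G=6 C=3): longest run = 4 ✓; Tm = 2·14 + 4·9 = 64°C ✓; length 23, outside 24–29 ✗ — fails.
Primer 3 (27 nt, A=4 T=5 G=9 C=9): longest run = 2 ✓; Tm = 2·9 + 4·18 = 90°C, outside 63–79°C ✗; length 27 ✓ — fails.
Primer 4 (22 nt, A=8 T=5 G=3 C=6): longest run = 3 ✓; Tm = 2·13 + 4·9 = 62°C, outside 63–79°C ✗; length 22, outside 24–29 ✗ — fails.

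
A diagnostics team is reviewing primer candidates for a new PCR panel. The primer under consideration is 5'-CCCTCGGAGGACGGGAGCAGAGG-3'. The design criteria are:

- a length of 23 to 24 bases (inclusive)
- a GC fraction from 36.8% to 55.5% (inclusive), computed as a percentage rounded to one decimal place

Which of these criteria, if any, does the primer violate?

Base counts: A=5, T=1, G=11, C=6 (length 23).
length: length 23 ✓
GC content: GC 17/23 = 73.9%, outside 36.8–55.5% ✗

Fails: GC content.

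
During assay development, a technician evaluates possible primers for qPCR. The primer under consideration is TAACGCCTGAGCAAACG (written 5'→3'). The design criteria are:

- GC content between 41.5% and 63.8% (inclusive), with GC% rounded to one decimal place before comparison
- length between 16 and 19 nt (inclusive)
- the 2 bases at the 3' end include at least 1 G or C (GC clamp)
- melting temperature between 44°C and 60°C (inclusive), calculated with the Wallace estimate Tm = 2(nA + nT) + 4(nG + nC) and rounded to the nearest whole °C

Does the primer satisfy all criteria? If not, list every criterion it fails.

Meets all criteria.

Base counts: A=6, T=2, G=4, C=5 (length 17).
GC content: GC 9/17 = 52.9% ✓
length: length 17 ✓
GC clamp: 3' end CG has 2 G/C ✓
Tm: Tm = 2·8 + 4·9 = 52°C ✓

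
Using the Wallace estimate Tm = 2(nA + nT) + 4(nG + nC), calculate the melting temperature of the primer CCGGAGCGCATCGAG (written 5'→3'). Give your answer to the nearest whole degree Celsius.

52°C

Base counts: A=3, T=1, G=6, C=5 (length 15).
Tm = 2·(3+1) + 4·(6+5) = 2·4 + 4·11 = 8 + 44 = 52°C.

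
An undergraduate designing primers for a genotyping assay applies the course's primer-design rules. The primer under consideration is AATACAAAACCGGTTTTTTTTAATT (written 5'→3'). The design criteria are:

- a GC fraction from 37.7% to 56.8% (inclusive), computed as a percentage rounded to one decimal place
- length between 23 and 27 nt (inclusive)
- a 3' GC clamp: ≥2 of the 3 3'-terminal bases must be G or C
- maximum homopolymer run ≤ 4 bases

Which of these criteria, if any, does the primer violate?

Fails: GC content, GC clamp, homopolymer run.

Base counts: A=9, T=11, G=2, C=3 (length 25).
GC content: GC 5/25 = 20.0%, outside 37.7–56.8% ✗
length: length 25 ✓
GC clamp: 3' end ATT has 0 G/C, need ≥2 ✗
homopolymer run: longest run = 8, exceeds 4 ✗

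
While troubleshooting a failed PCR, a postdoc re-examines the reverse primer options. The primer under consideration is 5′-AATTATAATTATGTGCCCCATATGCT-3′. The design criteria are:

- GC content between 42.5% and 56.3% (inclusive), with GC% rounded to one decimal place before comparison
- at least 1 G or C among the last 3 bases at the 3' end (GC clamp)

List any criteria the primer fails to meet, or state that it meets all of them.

Fails: GC content.

Base counts: A=8, T=10, G=3, C=5 (length 26).
GC content: GC 8/26 = 30.8%, outside 42.5–56.3% ✗
GC clamp: 3' end GCT has 2 G/C ✓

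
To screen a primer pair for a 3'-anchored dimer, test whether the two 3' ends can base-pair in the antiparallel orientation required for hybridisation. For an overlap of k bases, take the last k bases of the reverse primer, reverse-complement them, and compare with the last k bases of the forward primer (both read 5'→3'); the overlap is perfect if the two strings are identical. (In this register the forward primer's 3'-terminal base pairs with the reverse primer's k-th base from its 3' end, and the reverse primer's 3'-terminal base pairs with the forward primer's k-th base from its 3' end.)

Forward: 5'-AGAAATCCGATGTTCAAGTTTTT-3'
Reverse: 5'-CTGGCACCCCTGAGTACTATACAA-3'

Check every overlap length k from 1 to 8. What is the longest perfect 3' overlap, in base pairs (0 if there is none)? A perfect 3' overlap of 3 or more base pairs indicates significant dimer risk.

Last 8 bases (5'→3') — forward …AAGTTTTT, reverse …CTATACAA.
Reverse complement of the reverse primer's last 8 bases: TTGTATAG; its first k bases are the reverse complement of the reverse primer's last k bases, so a perfect k-base overlap needs the forward primer's last k bases to equal them.
Comparing (forward last k vs required): k=1: T vs T ✓; k=2: TT vs TT ✓; k=3: TTT vs TTG ✗; k=4: TTTT vs TTGT ✗; k=5: TTTTT vs TTGTA ✗; k=6: GTTTTT vs TTGTAT ✗; k=7: AGTTTTT vs TTGTATA ✗; k=8: AAGTTTTT vs TTGTATAG ✗.
Perfect overlaps at k = 1, 2; the largest is 2.

Longest perfect overlap: 2 complementary base pairs; below the dimer-risk threshold (threshold 3).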